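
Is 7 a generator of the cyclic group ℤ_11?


g generates ℤ_n iff gcd(g, n) = 1
gcd(7, 11) = 1
Since gcd = 1, 7 is a generator.

Yes, 7 generates ℤ_11


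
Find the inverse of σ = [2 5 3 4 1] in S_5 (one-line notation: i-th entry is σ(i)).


To find σ⁻¹, swap domain and range:
σ(1) = 2 → σ⁻¹(2) = 1
σ(2) = 5 → σ⁻¹(5) = 2
σ(3) = 3 → σ⁻¹(3) = 3
σ(4) = 4 → σ⁻¹(4) = 4
σ(5) = 1 → σ⁻¹(1) = 5

σ⁻¹ = [5 1 3 4 2]


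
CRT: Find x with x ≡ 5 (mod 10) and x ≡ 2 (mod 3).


m₁ = 10, m₂ = 3, gcd = 1, so CRT applies. M = m₁·m₂ = 30
Let M₁ = M/m₁ = 3, M₂ = M/m₂ = 10
Find y₁ ≡ M₁⁻¹ (mod m₁): 3⁻¹ ≡ 7 (mod 10)
Find y₂ ≡ M₂⁻¹ (mod m₂): 10⁻¹ ≡ 1 (mod 3)
x = a₁·M₁·y₁ + a₂·M₂·y₂ = 5·3·7 + 2·10·1 = 125
Reduce mod 30: x ≡ 5
Check: 5 mod 10 = 5 ✓, 5 mod 3 = 2 ✓

x ≡ 5 (mod 30)


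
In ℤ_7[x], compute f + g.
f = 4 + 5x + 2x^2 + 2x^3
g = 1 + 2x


Add coefficients mod 7:
x^0: 4 + 1 = 5 (mod 7)
x^1: 5 + 2 = 0 (mod 7)
x^2: 2 + 0 = 2 (mod 7)
x^3: 2 + 0 = 2 (mod 7)
Result: 5 + 2x^2 + 2x^3

f + g = 5 + 2x^2 + 2x^3


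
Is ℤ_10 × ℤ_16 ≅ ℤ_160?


Comparing ℤ_10 × ℤ_16 and ℤ_160:
gcd(10,16) = 2 ≠ 1. Max element order in ℤ_10×ℤ_16 is lcm(10,16) = 80 < 160, so it has no element of order 160

No, ℤ_10 × ℤ_16 ≇ ℤ_160


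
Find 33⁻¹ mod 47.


Use the extended Euclidean algorithm to write 1 = 33·s + 47·t; then s mod 47 is the inverse.
Euclidean algorithm:
  33 = 0·47 + 33
  47 = 1·33 + 14
  33 = 2·14 + 5
  14 = 2·5 + 4
  5 = 1·4 + 1
  4 = 4·1 + 0
gcd(33,47) = 1
Back-substitution gives: 33·(10) + 47·(-7) = 1
So 33⁻¹ ≡ 10 ≡ 10 (mod 47)
Check: 33 × 10 = 330 ≡ 1 (mod 47) ✓

33⁻¹ ≡ 10 (mod 47)


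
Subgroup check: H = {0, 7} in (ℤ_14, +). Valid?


Subgroup test for H = {0, 7} in (ℤ_14, +):
(1) 0 ∈ H? Yes
(2) Closure: for all a,b ∈ H, (a+b) mod 14 ∈ H? Yes
(3) Inverses: for all a ∈ H, -a mod 14 ∈ H? Yes

Yes, H is a subgroup of ℤ_14


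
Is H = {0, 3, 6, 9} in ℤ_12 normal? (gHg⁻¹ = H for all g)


H = {0, 3, 6, 9} in ℤ_12
ℤ_12 is abelian; every subgroup of an abelian group is normal

Yes, normal subgroup


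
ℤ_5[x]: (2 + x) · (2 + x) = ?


Expand and collect like terms; reduce coefficients mod 5:
x^0: 2·2 = 4 ≡ 4 (mod 5)
x^1: 2·1 + 1·2 = 4 ≡ 4 (mod 5)
x^2: 1·1 = 1 ≡ 1 (mod 5)
Result: 4 + 4x + x^2

f · g = 4 + 4x + x^2


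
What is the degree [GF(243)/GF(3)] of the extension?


GF(243) = GF(3^5), so the extension degree is 5

[GF(243)/GF(3)] = 5


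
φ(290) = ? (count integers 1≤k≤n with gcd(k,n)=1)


Factor n: 290 = 2 × 5 × 29
φ(n) = n · ∏(1 - 1/p) over distinct primes p | n
φ(290) = 290 · (1 - 1/2) · (1 - 1/5) · (1 - 1/29) = 112

φ(290) = 112


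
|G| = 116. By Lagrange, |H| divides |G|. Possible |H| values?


Lagrange's theorem: |H| divides |G|
|G| = 116
Divisors of 116: 1, 2, 4, 29, 58, 116

Possible subgroup orders: {1, 2, 4, 29, 58, 116}


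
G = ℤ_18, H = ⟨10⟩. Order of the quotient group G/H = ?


|⟨10⟩| = n / gcd(10, 18) = 18 / 2 = 9
H is normal (ℤ_18 is abelian).
|G/H| = |G| / |H| = 18 / 9 = 2

|G/H| = 2


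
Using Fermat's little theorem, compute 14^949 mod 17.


Fermat's little theorem: if p is prime and gcd(a,p)=1, then a^(p-1) ≡ 1 (mod p)
p = 17 is prime, gcd(14,17) = 1
Reduce exponent: 949 mod 16 = 5
So 14^949 ≡ 14^5 (mod 17)
14^5 mod 17 = 12

14^949 ≡ 12 (mod 17)


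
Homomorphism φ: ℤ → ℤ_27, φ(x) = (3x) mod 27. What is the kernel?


Kernel = preimage of identity
ker(φ) = {x ∈ ℤ : 3x ≡ 0 (mod 27)}. gcd(3,27) = 3, so 3x ≡ 0 (mod 27) ⟺ x ≡ 0 (mod 27/3 = 9). Hence ker(φ) = 9ℤ

ker(φ) = 9ℤ


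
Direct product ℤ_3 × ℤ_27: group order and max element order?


|ℤ_3 × ℤ_27| = 3 × 27 = 81
Max element order = lcm(3,27) = 27
Cyclic? No (gcd=3)

|ℤ_3×ℤ_27| = 81, max element order = 27


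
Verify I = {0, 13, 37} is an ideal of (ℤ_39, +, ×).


Check ideal conditions for I = {0, 13, 37} in ℤ_39:
(1) I is an additive subgroup? No
(2) For r ∈ ℤ_39 and a ∈ I: r·a ∈ I? No  [counterexample: r=2, a=13, r·a mod 39 = 26 ∉ I]

No, I is not an ideal of ℤ_39


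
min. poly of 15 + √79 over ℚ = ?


Let α = 15 + √79. Then α - 15 = √79, so (α - 15)² = 79, giving α² - 30α + 146 = 0. Degree 2 and α ∉ ℚ, so this is the minimal polynomial.

Minimal polynomial: x² - 30x + 146


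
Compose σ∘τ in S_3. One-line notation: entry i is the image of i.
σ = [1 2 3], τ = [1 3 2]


σ∘τ: apply τ first, then σ
1 →τ 1 →σ 1
2 →τ 3 →σ 3
3 →τ 2 →σ 2

σ∘τ = [1 3 2]


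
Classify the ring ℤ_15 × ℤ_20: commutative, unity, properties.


Direct product ring; commutative with unity (1,1); but (1,0)·(0,1) = (0,0) gives zero divisors, so not an integral domain
Commutative: Yes
Integral domain: No
Has unity: Yes

ℤ_15 × ℤ_20: Commutative=Yes, Unity=Yes


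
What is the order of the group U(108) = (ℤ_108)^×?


U(n) is the group of units mod n; |U(n)| = φ(n)
|U(108)| = φ(108) = 36

|U(108) = (ℤ_108)^×| = 36


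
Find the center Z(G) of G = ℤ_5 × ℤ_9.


Z(G) = {g ∈ G | gx = xg for all x ∈ G}
Direct product of abelian groups is abelian, so Z(G) = G

Z(ℤ_5 × ℤ_9) = ℤ_5 × ℤ_9


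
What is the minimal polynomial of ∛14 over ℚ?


∛14 satisfies x³ - 14 = 0, irreducible over ℚ (no rational root; 14 is not a perfect cube)

Minimal polynomial: x³ - 14


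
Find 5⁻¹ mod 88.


Use the extended Euclidean algorithm to write 1 = 5·s + 88·t; then s mod 88 is the inverse.
Euclidean algorithm:
  5 = 0·88 + 5
  88 = 17·5 + 3
  5 = 1·3 + 2
  3 = 1·2 + 1
  2 = 2·1 + 0
gcd(5,88) = 1
Back-substitution gives: 5·(-35) + 88·(2) = 1
So 5⁻¹ ≡ -35 ≡ 53 (mod 88)
Check: 5 × 53 = 265 ≡ 1 (mod 88) ✓

5⁻¹ ≡ 53 (mod 88)


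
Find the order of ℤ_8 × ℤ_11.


|A × B| = |A| · |B|
|ℤ_8 × ℤ_11| = 8 × 11 = 88

|ℤ_8 × ℤ_11| = 88


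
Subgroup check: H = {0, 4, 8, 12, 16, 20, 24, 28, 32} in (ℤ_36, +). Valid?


Subgroup test for H = {0, 4, 8, 12, 16, 20, 24, 28, 32} in (ℤ_36, +):
(1) 0 ∈ H? Yes
(2) Closure: for all a,b ∈ H, (a+b) mod 36 ∈ H? Yes
(3) Inverses: for all a ∈ H, -a mod 36 ∈ H? Yes

Yes, H is a subgroup of ℤ_36


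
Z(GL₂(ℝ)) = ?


Z(G) = {g ∈ G | gx = xg for all x ∈ G}
Only scalar multiples of the identity commute with all invertible matrices

Z(GL₂(ℝ)) = {aI : a ∈ ℝ, a ≠ 0}


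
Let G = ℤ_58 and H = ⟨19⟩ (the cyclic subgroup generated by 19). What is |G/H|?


|⟨19⟩| = n / gcd(19, 58) = 58 / 1 = 58
H is normal (ℤ_58 is abelian).
|G/H| = |G| / |H| = 58 / 58 = 1

|G/H| = 1


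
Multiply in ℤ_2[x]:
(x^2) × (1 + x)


Expand and collect like terms; reduce coefficients mod 2:
x^0: 0·1 = 0 ≡ 0 (mod 2)
x^1: 0·1 + 0·1 = 0 ≡ 0 (mod 2)
x^2: 0·1 + 1·1 = 1 ≡ 1 (mod 2)
x^3: 1·1 = 1 ≡ 1 (mod 2)
Result: x^2 + x^3

f · g = x^2 + x^3


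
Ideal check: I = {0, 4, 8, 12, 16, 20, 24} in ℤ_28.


Check ideal conditions for I = {0, 4, 8, 12, 16, 20, 24} in ℤ_28:
(1) I is an additive subgroup? Yes
(2) For r ∈ ℤ_28 and a ∈ I: r·a ∈ I? Yes

Yes, I is an ideal of ℤ_28


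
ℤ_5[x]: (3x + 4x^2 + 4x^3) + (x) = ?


Add coefficients mod 5:
x^0: 0 + 0 = 0 (mod 5)
x^1: 3 + 1 = 4 (mod 5)
x^2: 4 + 0 = 4 (mod 5)
x^3: 4 + 0 = 4 (mod 5)
Result: 4x + 4x^2 + 4x^3

f + g = 4x + 4x^2 + 4x^3


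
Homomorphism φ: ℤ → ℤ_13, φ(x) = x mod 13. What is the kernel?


Kernel = preimage of identity
ker(φ) = {x ∈ ℤ : x ≡ 0 (mod 13)} = 13ℤ = {0, ±13, ±26, ...}

ker(φ) = 13ℤ


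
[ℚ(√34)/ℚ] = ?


√34 has minimal polynomial x² - 34 (irreducible over ℚ since 34 is squarefree)

[ℚ(√34)/ℚ] = 2


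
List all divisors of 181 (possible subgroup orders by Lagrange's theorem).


Lagrange's theorem: |H| divides |G|
|G| = 181
Divisors of 181: 1, 181

Possible subgroup orders: {1, 181}


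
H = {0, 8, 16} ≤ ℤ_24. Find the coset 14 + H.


14 + H = {14 + h (mod 24) : h ∈ H}
14+0=14, 14+8=22, 14+16=6
14 + H = {6, 14, 22} = 6 + H

14 + H = {6, 14, 22}


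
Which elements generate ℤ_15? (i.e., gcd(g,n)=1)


g generates ℤ_n iff gcd(g,n) = 1
Checking each g ∈ {1,...,14}:
gcd(1,15) = 1
gcd(2,15) = 1
gcd(3,15) = 3
gcd(4,15) = 1
gcd(5,15) = 5
gcd(6,15) = 3
gcd(7,15) = 1
gcd(8,15) = 1
gcd(9,15) = 3
gcd(10,15) = 5
gcd(11,15) = 1
gcd(12,15) = 3
gcd(13,15) = 1
gcd(14,15) = 1
Generators: {1, 2, 4, 7, 8, 11, 13, 14}
Number of generators = φ(15) = 8

Generators of ℤ_15 = {1, 2, 4, 7, 8, 11, 13, 14}


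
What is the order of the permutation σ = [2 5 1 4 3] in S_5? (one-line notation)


Cycle decomposition: (1 2 5 3)
Cycle lengths: 4
Order = lcm(4) = 4

ord(σ) = 4


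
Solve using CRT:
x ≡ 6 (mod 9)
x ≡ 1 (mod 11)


m₁ = 9, m₂ = 11, gcd = 1, so CRT applies. M = m₁·m₂ = 99
Let M₁ = M/m₁ = 11, M₂ = M/m₂ = 9
Find y₁ ≡ M₁⁻¹ (mod m₁): 11⁻¹ ≡ 5 (mod 9)
Find y₂ ≡ M₂⁻¹ (mod m₂): 9⁻¹ ≡ 5 (mod 11)
x = a₁·M₁·y₁ + a₂·M₂·y₂ = 6·11·5 + 1·9·5 = 375
Reduce mod 99: x ≡ 78
Check: 78 mod 9 = 6 ✓, 78 mod 11 = 1 ✓

x ≡ 78 (mod 99)


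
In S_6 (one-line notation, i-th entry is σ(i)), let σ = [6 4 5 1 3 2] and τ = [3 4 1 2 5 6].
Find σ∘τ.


σ∘τ: apply τ first, then σ
1 →τ 3 →σ 5
2 →τ 4 →σ 1
3 →τ 1 →σ 6
4 →τ 2 →σ 4
5 →τ 5 →σ 3
6 →τ 6 →σ 2

σ∘τ = [5 1 6 4 3 2]


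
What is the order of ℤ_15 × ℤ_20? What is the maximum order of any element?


|ℤ_15 × ℤ_20| = 15 × 20 = 300
Max element order = lcm(15,20) = 60
Cyclic? No (gcd=5)

|ℤ_15×ℤ_20| = 300, max element order = 60


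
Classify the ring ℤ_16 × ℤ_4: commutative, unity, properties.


Direct product ring; commutative with unity (1,1); but (1,0)·(0,1) = (0,0) gives zero divisors, so not an integral domain
Commutative: Yes
Integral domain: No
Has unity: Yes

ℤ_16 × ℤ_4: Commutative=Yes, Unity=Yes


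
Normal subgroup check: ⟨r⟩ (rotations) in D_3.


H = ⟨r⟩ (rotations) in D_3
The rotation subgroup ⟨r⟩ has index 2 in D_3, so it is normal

Yes, normal subgroup


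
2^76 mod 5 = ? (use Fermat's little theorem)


Fermat's little theorem: if p is prime and gcd(a,p)=1, then a^(p-1) ≡ 1 (mod p)
p = 5 is prime, gcd(2,5) = 1
Reduce exponent: 76 mod 4 = 0
So 2^76 ≡ 2^0 (mod 5)
2^0 = 1

2^76 ≡ 1 (mod 5)


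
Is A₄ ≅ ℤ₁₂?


Comparing A₄ and ℤ₁₂:
A₄ is non-abelian, ℤ₁₂ is abelian

No, A₄ ≇ ℤ₁₂


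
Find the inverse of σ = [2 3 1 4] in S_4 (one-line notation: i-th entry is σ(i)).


To find σ⁻¹, swap domain and range:
σ(1) = 2 → σ⁻¹(2) = 1
σ(2) = 3 → σ⁻¹(3) = 2
σ(3) = 1 → σ⁻¹(1) = 3
σ(4) = 4 → σ⁻¹(4) = 4

σ⁻¹ = [3 1 2 4]


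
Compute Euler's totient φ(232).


Factor n: 232 = 2^3 × 29
φ(n) = n · ∏(1 - 1/p) over distinct primes p | n
φ(232) = 232 · (1 - 1/2) · (1 - 1/29) = 112

φ(232) = 112


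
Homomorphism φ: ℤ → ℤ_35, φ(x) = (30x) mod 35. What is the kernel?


Kernel = preimage of identity
ker(φ) = {x ∈ ℤ : 30x ≡ 0 (mod 35)}. gcd(30,35) = 5, so 30x ≡ 0 (mod 35) ⟺ x ≡ 0 (mod 35/5 = 7). Hence ker(φ) = 7ℤ

ker(φ) = 7ℤ


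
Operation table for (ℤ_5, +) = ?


Elements: {0, 1, 2, 3, 4}
Operation: addition mod 5
Entry (a, b) = (a + b) mod 5

Cayley table:
  | 0 | 1 | 2 | 3 | 4
0 | 0 | 1 | 2 | 3 | 4
1 | 1 | 2 | 3 | 4 | 0
2 | 2 | 3 | 4 | 0 | 1
3 | 3 | 4 | 0 | 1 | 2
4 | 4 | 0 | 1 | 2 | 3


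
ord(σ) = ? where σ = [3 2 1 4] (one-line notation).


Cycle decomposition: (1 3)
Cycle lengths: 2
Order = lcm(2) = 2

ord(σ) = 2


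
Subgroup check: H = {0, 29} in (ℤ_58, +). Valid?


Subgroup test for H = {0, 29} in (ℤ_58, +):
(1) 0 ∈ H? Yes
(2) Closure: for all a,b ∈ H, (a+b) mod 58 ∈ H? Yes
(3) Inverses: for all a ∈ H, -a mod 58 ∈ H? Yes

Yes, H is a subgroup of ℤ_58


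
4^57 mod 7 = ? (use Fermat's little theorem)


Fermat's little theorem: if p is prime and gcd(a,p)=1, then a^(p-1) ≡ 1 (mod p)
p = 7 is prime, gcd(4,7) = 1
Reduce exponent: 57 mod 6 = 3
So 4^57 ≡ 4^3 (mod 7)
4^3 mod 7 = 1

4^57 ≡ 1 (mod 7)


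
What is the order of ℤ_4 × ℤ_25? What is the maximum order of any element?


|ℤ_4 × ℤ_25| = 4 × 25 = 100
Max element order = lcm(4,25) = 100
Cyclic? Yes (gcd=1)

|ℤ_4×ℤ_25| = 100, max element order = 100


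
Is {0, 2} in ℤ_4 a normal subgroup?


H = {0, 2} in ℤ_4
ℤ_4 is abelian; every subgroup of an abelian group is normal

Yes, normal subgroup


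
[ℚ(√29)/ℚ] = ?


√29 has minimal polynomial x² - 29 (irreducible over ℚ since 29 is squarefree)

[ℚ(√29)/ℚ] = 2


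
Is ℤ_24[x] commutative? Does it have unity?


ℤ_24 has zero divisors (2·12 ≡ 0), and these lift to constant zero divisors in ℤ_24[x]; so not an integral domain
Commutative: Yes
Integral domain: No
Has unity: Yes

ℤ_24[x]: Commutative=Yes, Unity=Yes


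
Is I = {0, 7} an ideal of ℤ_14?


Check ideal conditions for I = {0, 7} in ℤ_14:
(1) I is an additive subgroup? Yes
(2) For r ∈ ℤ_14 and a ∈ I: r·a ∈ I? Yes

Yes, I is an ideal of ℤ_14


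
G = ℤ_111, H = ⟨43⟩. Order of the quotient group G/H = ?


|⟨43⟩| = n / gcd(43, 111) = 111 / 1 = 111
H is normal (ℤ_111 is abelian).
|G/H| = |G| / |H| = 111 / 111 = 1

|G/H| = 1


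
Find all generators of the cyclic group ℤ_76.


g generates ℤ_n iff gcd(g,n) = 1
Prime factors of 76: 2, 19
Generators are g ∈ {1,...,75} not divisible by any of these primes.
Generators: {1, 3, 5, 7, 9, 11, 13, 15, 17, 21, 23, 25, 27, 29, 31, 33, 35, 37, 39, 41, 43, 45, 47, 49, 51, 53, 55, 59, 61, 63, 65, 67, 69, 71, 73, 75}
Number of generators = φ(76) = 36

Generators of ℤ_76 = {1, 3, 5, 7, 9, 11, 13, 15, 17, 21, 23, 25, 27, 29, 31, 33, 35, 37, 39, 41, 43, 45, 47, 49, 51, 53, 55, 59, 61, 63, 65, 67, 69, 71, 73, 75}


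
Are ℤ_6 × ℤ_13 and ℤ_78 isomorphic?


Comparing ℤ_6 × ℤ_13 and ℤ_78:
gcd(6,13) = 1, so ℤ_6 × ℤ_13 ≅ ℤ_78 (CRT)

Yes, ℤ_6 × ℤ_13 ≅ ℤ_78


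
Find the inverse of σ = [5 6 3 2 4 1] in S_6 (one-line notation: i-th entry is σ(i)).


To find σ⁻¹, swap domain and range:
σ(1) = 5 → σ⁻¹(5) = 1
σ(2) = 6 → σ⁻¹(6) = 2
σ(3) = 3 → σ⁻¹(3) = 3
σ(4) = 2 → σ⁻¹(2) = 4
σ(5) = 4 → σ⁻¹(4) = 5
σ(6) = 1 → σ⁻¹(1) = 6

σ⁻¹ = [6 4 3 5 1 2]


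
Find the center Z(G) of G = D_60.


Z(G) = {g ∈ G | gx = xg for all x ∈ G}
For even n, Z(D_n) = {e, r^(n/2)}: the 180° rotation r^30 commutes with every reflection and rotation

Z(D_60) = {e, r^30}


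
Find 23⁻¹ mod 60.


Use the extended Euclidean algorithm to write 1 = 23·s + 60·t; then s mod 60 is the inverse.
Euclidean algorithm:
  23 = 0·60 + 23
  60 = 2·23 + 14
  23 = 1·14 + 9
  14 = 1·9 + 5
  9 = 1·5 + 4
  5 = 1·4 + 1
  4 = 4·1 + 0
gcd(23,60) = 1
Back-substitution gives: 23·(-13) + 60·(5) = 1
So 23⁻¹ ≡ -13 ≡ 47 (mod 60)
Check: 23 × 47 = 1081 ≡ 1 (mod 60) ✓

23⁻¹ ≡ 47 (mod 60)


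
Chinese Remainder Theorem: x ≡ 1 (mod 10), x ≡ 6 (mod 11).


m₁ = 10, m₂ = 11, gcd = 1, so CRT applies. M = m₁·m₂ = 110
Let M₁ = M/m₁ = 11, M₂ = M/m₂ = 10
Find y₁ ≡ M₁⁻¹ (mod m₁): 11⁻¹ ≡ 1 (mod 10)
Find y₂ ≡ M₂⁻¹ (mod m₂): 10⁻¹ ≡ 10 (mod 11)
x = a₁·M₁·y₁ + a₂·M₂·y₂ = 1·11·1 + 6·10·10 = 611
Reduce mod 110: x ≡ 61
Check: 61 mod 10 = 1 ✓, 61 mod 11 = 6 ✓

x ≡ 61 (mod 110)


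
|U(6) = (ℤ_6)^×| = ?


U(n) is the group of units mod n; |U(n)| = φ(n)
|U(6)| = φ(6) = 2

|U(6) = (ℤ_6)^×| = 2


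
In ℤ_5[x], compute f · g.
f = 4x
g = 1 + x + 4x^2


Expand and collect like terms; reduce coefficients mod 5:
x^0: 0·1 = 0 ≡ 0 (mod 5)
x^1: 0·1 + 4·1 = 4 ≡ 4 (mod 5)
x^2: 0·4 + 4·1 = 4 ≡ 4 (mod 5)
x^3: 4·4 = 16 ≡ 1 (mod 5)
Result: 4x + 4x^2 + x^3

f · g = 4x + 4x^2 + x^3


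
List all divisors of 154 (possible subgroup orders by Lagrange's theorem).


Lagrange's theorem: |H| divides |G|
|G| = 154
Divisors of 154: 1, 2, 7, 11, 14, 22, 77, 154

Possible subgroup orders: {1, 2, 7, 11, 14, 22, 77, 154}


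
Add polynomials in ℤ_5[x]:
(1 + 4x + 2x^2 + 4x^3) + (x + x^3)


Add coefficients mod 5:
x^0: 1 + 0 = 1 (mod 5)
x^1: 4 + 1 = 0 (mod 5)
x^2: 2 + 0 = 2 (mod 5)
x^3: 4 + 1 = 0 (mod 5)
Result: 1 + 2x^2

f + g = 1 + 2x^2


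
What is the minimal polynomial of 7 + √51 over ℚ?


Let α = 7 + √51. Then α - 7 = √51, so (α - 7)² = 51, giving α² - 14α - 2 = 0. Degree 2 and α ∉ ℚ, so this is the minimal polynomial.

Minimal polynomial: x² - 14x - 2


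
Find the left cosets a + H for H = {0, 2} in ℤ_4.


H = {0, 2}, |H| = 2
Number of cosets = |G|/|H| = 4/2 = 2
0 + H = {0, 2}
1 + H = {1, 3}

Cosets: 0+H={0,2}; 1+H={1,3}


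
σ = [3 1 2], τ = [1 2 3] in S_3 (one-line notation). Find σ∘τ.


σ∘τ: apply τ first, then σ
1 →τ 1 →σ 3
2 →τ 2 →σ 1
3 →τ 3 →σ 2

σ∘τ = [3 1 2]


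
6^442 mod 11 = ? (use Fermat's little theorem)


Fermat's little theorem: if p is prime and gcd(a,p)=1, then a^(p-1) ≡ 1 (mod p)
p = 11 is prime, gcd(6,11) = 1
Reduce exponent: 442 mod 10 = 2
So 6^442 ≡ 6^2 (mod 11)
6^2 mod 11 = 3

6^442 ≡ 3 (mod 11)


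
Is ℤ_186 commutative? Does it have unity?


ℤ_186 is a commutative ring with unity 1; 186 = 2×93 is composite, so 2·93 ≡ 0 gives zero divisors (not an integral domain)
Commutative: Yes
Integral domain: No
Has unity: Yes

ℤ_186: Commutative=Yes, Unity=Yes


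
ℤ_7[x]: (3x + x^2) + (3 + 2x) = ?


Add coefficients mod 7:
x^0: 0 + 3 = 3 (mod 7)
x^1: 3 + 2 = 5 (mod 7)
x^2: 1 + 0 = 1 (mod 7)
Result: 3 + 5x + x^2

f + g = 3 + 5x + x^2


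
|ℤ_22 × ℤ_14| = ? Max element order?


|ℤ_22 × ℤ_14| = 22 × 14 = 308
Max element order = lcm(22,14) = 154
Cyclic? No (gcd=2)

|ℤ_22×ℤ_14| = 308, max element order = 154


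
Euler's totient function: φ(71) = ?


Factor n: 71 = 71
φ(n) = n · ∏(1 - 1/p) over distinct primes p | n
φ(71) = 71 · (1 - 1/71) = 70

φ(71) = 70


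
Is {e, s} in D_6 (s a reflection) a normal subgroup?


H = {e, s} in D_6 (s a reflection)
r·s·r⁻¹ = sr⁻² ≠ s for n ≥ 3, so {e, s} is not closed under conjugation

No, not a normal subgroup


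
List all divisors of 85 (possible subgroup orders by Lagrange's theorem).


Lagrange's theorem: |H| divides |G|
|G| = 85
Divisors of 85: 1, 5, 17, 85

Possible subgroup orders: {1, 5, 17, 85}


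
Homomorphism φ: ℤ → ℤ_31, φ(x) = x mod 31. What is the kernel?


Kernel = preimage of identity
ker(φ) = {x ∈ ℤ : x ≡ 0 (mod 31)} = 31ℤ = {0, ±31, ±62, ...}

ker(φ) = 31ℤ


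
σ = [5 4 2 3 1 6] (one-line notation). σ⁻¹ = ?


To find σ⁻¹, swap domain and range:
σ(1) = 5 → σ⁻¹(5) = 1
σ(2) = 4 → σ⁻¹(4) = 2
σ(3) = 2 → σ⁻¹(2) = 3
σ(4) = 3 → σ⁻¹(3) = 4
σ(5) = 1 → σ⁻¹(1) = 5
σ(6) = 6 → σ⁻¹(6) = 6

σ⁻¹ = [5 3 4 2 1 6]


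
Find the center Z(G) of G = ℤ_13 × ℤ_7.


Z(G) = {g ∈ G | gx = xg for all x ∈ G}
Direct product of abelian groups is abelian, so Z(G) = G

Z(ℤ_13 × ℤ_7) = ℤ_13 × ℤ_7


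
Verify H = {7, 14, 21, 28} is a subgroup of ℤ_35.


Subgroup test for H = {7, 14, 21, 28} in (ℤ_35, +):
(1) 0 ∈ H? No
(2) Closure: for all a,b ∈ H, (a+b) mod 35 ∈ H? No  [counterexample: 7 + 28 = 0 ∉ H]
(3) Inverses: for all a ∈ H, -a mod 35 ∈ H? Yes

No, H is not a subgroup of ℤ_35


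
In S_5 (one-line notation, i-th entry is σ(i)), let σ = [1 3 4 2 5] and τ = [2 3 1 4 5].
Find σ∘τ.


σ∘τ: apply τ first, then σ
1 →τ 2 →σ 3
2 →τ 3 →σ 4
3 →τ 1 →σ 1
4 →τ 4 →σ 2
5 →τ 5 →σ 5

σ∘τ = [3 4 1 2 5]


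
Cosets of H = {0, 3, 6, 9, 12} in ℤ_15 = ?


H = {0, 3, 6, 9, 12}, |H| = 5
Number of cosets = |G|/|H| = 15/5 = 3
0 + H = {0, 3, 6, 9, 12}
1 + H = {1, 4, 7, 10, 13}
2 + H = {2, 5, 8, 11, 14}

Cosets: 0+H={0,3,6,9,12}; 1+H={1,4,7,10,13}; 2+H={2,5,8,11,14}


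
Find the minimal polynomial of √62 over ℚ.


√62 satisfies x² - 62 = 0, irreducible over ℚ since 62 is squarefree

Minimal polynomial: x² - 62


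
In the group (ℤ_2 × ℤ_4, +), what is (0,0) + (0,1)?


Operation: componentwise addition mod (2, 4)
(0,0) + (0,1) = ((a₁+b₁) mod 2, (a₂+b₂) mod 4) with a = (0,0), b = (0,1)

(0,0) + (0,1) = (0,1)


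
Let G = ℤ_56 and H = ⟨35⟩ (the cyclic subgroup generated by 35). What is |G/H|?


|⟨35⟩| = n / gcd(35, 56) = 56 / 7 = 8
H is normal (ℤ_56 is abelian).
|G/H| = |G| / |H| = 56 / 8 = 7

|G/H| = 7


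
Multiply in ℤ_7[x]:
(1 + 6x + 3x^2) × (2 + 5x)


Expand and collect like terms; reduce coefficients mod 7:
x^0: 1·2 = 2 ≡ 2 (mod 7)
x^1: 1·5 + 6·2 = 17 ≡ 3 (mod 7)
x^2: 6·5 + 3·2 = 36 ≡ 1 (mod 7)
x^3: 3·5 = 15 ≡ 1 (mod 7)
Result: 2 + 3x + x^2 + x^3

f · g = 2 + 3x + x^2 + x^3


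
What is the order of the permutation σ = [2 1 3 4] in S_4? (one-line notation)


Cycle decomposition: (1 2)
Cycle lengths: 2
Order = lcm(2) = 2

ord(σ) = 2


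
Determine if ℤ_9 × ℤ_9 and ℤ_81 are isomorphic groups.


Comparing ℤ_9 × ℤ_9 and ℤ_81:
gcd(9,9) = 9 ≠ 1. Max element order in ℤ_9×ℤ_9 is lcm(9,9) = 9 < 81, so it has no element of order 81

No, ℤ_9 × ℤ_9 ≇ ℤ_81


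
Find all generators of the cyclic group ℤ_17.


g generates ℤ_n iff gcd(g,n) = 1
Prime factors of 17: 17
Generators are g ∈ {1,...,16} not divisible by any of these primes.
Generators: {1, 2, 3, 4, 5, 6, 7, 8, 9, 10, 11, 12, 13, 14, 15, 16}
Number of generators = φ(17) = 16

Generators of ℤ_17 = {1, 2, 3, 4, 5, 6, 7, 8, 9, 10, 11, 12, 13, 14, 15, 16}


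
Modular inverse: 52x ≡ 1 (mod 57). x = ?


Use the extended Euclidean algorithm to write 1 = 52·s + 57·t; then s mod 57 is the inverse.
Euclidean algorithm:
  52 = 0·57 + 52
  57 = 1·52 + 5
  52 = 10·5 + 2
  5 = 2·2 + 1
  2 = 2·1 + 0
gcd(52,57) = 1
Back-substitution gives: 52·(-23) + 57·(21) = 1
So 52⁻¹ ≡ -23 ≡ 34 (mod 57)
Check: 52 × 34 = 1768 ≡ 1 (mod 57) ✓

52⁻¹ ≡ 34 (mod 57)


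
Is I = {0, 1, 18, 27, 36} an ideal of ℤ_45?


Check ideal conditions for I = {0, 1, 18, 27, 36} in ℤ_45:
(1) I is an additive subgroup? No
(2) For r ∈ ℤ_45 and a ∈ I: r·a ∈ I? No  [counterexample: r=2, a=1, r·a mod 45 = 2 ∉ I]

No, I is not an ideal of ℤ_45


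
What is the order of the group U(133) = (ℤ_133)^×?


U(n) is the group of units mod n; |U(n)| = φ(n)
|U(133)| = φ(133) = 108

|U(133) = (ℤ_133)^×| = 108


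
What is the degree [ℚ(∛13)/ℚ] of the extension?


∛13 has minimal polynomial x³ - 13 (irreducible over ℚ since 13 is not a perfect cube)

[ℚ(∛13)/ℚ] = 3


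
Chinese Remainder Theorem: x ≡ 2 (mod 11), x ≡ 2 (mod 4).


m₁ = 11, m₂ = 4, gcd = 1, so CRT applies. M = m₁·m₂ = 44
Let M₁ = M/m₁ = 4, M₂ = M/m₂ = 11
Find y₁ ≡ M₁⁻¹ (mod m₁): 4⁻¹ ≡ 3 (mod 11)
Find y₂ ≡ M₂⁻¹ (mod m₂): 11⁻¹ ≡ 3 (mod 4)
x = a₁·M₁·y₁ + a₂·M₂·y₂ = 2·4·3 + 2·11·3 = 90
Reduce mod 44: x ≡ 2
Check: 2 mod 11 = 2 ✓, 2 mod 4 = 2 ✓

x ≡ 2 (mod 44)


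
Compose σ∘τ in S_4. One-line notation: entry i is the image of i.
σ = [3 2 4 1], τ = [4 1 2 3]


σ∘τ: apply τ first, then σ
1 →τ 4 →σ 1
2 →τ 1 →σ 3
3 →τ 2 →σ 2
4 →τ 3 →σ 4

σ∘τ = [1 3 2 4]


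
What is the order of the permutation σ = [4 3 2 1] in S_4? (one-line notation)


Cycle decomposition: (1 4) (2 3)
Cycle lengths: 2, 2
Order = lcm(2, 2) = 2

ord(σ) = 2


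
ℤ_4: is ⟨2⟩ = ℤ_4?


g generates ℤ_n iff gcd(g, n) = 1
gcd(2, 4) = 2
Since gcd = 2 ≠ 1, ⟨2⟩ has order 2 < 4, so 2 is not a generator.

No, 2 does not generate ℤ_4


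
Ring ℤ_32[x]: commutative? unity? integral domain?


ℤ_32 has zero divisors (2·16 ≡ 0), and these lift to constant zero divisors in ℤ_32[x]; so not an integral domain
Commutative: Yes
Integral domain: No
Has unity: Yes

ℤ_32[x]: Commutative=Yes, Unity=Yes


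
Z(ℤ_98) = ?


Z(G) = {g ∈ G | gx = xg for all x ∈ G}
ℤ_98 is abelian, so Z(G) = G

Z(ℤ_98) = ℤ_98


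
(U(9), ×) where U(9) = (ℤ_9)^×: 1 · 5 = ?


Operation: multiplication mod 9
1 · 5 = (a × b) mod 9 with a = 1, b = 5

1 · 5 = 5


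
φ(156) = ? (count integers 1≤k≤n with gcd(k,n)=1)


Factor n: 156 = 2^2 × 3 × 13
φ(n) = n · ∏(1 - 1/p) over distinct primes p | n
φ(156) = 156 · (1 - 1/2) · (1 - 1/3) · (1 - 1/13) = 48

φ(156) = 48


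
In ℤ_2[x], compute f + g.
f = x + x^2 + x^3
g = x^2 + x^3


Add coefficients mod 2:
x^0: 0 + 0 = 0 (mod 2)
x^1: 1 + 0 = 1 (mod 2)
x^2: 1 + 1 = 0 (mod 2)
x^3: 1 + 1 = 0 (mod 2)
Result: x

f + g = x


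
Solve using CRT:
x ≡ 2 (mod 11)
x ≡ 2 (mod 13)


m₁ = 11, m₂ = 13, gcd = 1, so CRT applies. M = m₁·m₂ = 143
Let M₁ = M/m₁ = 13, M₂ = M/m₂ = 11
Find y₁ ≡ M₁⁻¹ (mod m₁): 13⁻¹ ≡ 6 (mod 11)
Find y₂ ≡ M₂⁻¹ (mod m₂): 11⁻¹ ≡ 6 (mod 13)
x = a₁·M₁·y₁ + a₂·M₂·y₂ = 2·13·6 + 2·11·6 = 288
Reduce mod 143: x ≡ 2
Check: 2 mod 11 = 2 ✓, 2 mod 13 = 2 ✓

x ≡ 2 (mod 143)


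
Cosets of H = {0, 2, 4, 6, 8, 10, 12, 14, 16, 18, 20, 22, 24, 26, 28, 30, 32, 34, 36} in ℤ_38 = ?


H = {0, 2, 4, 6, 8, 10, 12, 14, 16, 18, 20, 22, 24, 26, 28, 30, 32, 34, 36}, |H| = 19
Number of cosets = |G|/|H| = 38/19 = 2
0 + H = {0, 2, 4, 6, 8, 10, 12, 14, 16, 18, 20, 22, 24, 26, 28, 30, 32, 34, 36}
1 + H = {1, 3, 5, 7, 9, 11, 13, 15, 17, 19, 21, 23, 25, 27, 29, 31, 33, 35, 37}

Cosets: 0+H={0,2,4,6,8,10,12,14,16,18,20,22,24,26,28,30,32,34,36}; 1+H={1,3,5,7,9,11,13,15,17,19,21,23,25,27,29,31,33,35,37}


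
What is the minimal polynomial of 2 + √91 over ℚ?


Let α = 2 + √91. Then α - 2 = √91, so (α - 2)² = 91, giving α² - 4α - 87 = 0. Degree 2 and α ∉ ℚ, so this is the minimal polynomial.

Minimal polynomial: x² - 4x - 87


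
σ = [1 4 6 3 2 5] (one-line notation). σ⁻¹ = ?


To find σ⁻¹, swap domain and range:
σ(1) = 1 → σ⁻¹(1) = 1
σ(2) = 4 → σ⁻¹(4) = 2
σ(3) = 6 → σ⁻¹(6) = 3
σ(4) = 3 → σ⁻¹(3) = 4
σ(5) = 2 → σ⁻¹(2) = 5
σ(6) = 5 → σ⁻¹(5) = 6

σ⁻¹ = [1 5 4 2 6 3]


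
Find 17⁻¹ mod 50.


Use the extended Euclidean algorithm to write 1 = 17·s + 50·t; then s mod 50 is the inverse.
Euclidean algorithm:
  17 = 0·50 + 17
  50 = 2·17 + 16
  17 = 1·16 + 1
  16 = 16·1 + 0
gcd(17,50) = 1
Back-substitution gives: 17·(3) + 50·(-1) = 1
So 17⁻¹ ≡ 3 ≡ 3 (mod 50)
Check: 17 × 3 = 51 ≡ 1 (mod 50) ✓

17⁻¹ ≡ 3 (mod 50)


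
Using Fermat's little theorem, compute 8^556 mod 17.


Fermat's little theorem: if p is prime and gcd(a,p)=1, then a^(p-1) ≡ 1 (mod p)
p = 17 is prime, gcd(8,17) = 1
Reduce exponent: 556 mod 16 = 12
So 8^556 ≡ 8^12 (mod 17)
8^12 mod 17 = 16

8^556 ≡ 16 (mod 17)


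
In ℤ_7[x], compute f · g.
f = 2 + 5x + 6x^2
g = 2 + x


Expand and collect like terms; reduce coefficients mod 7:
x^0: 2·2 = 4 ≡ 4 (mod 7)
x^1: 2·1 + 5·2 = 12 ≡ 5 (mod 7)
x^2: 5·1 + 6·2 = 17 ≡ 3 (mod 7)
x^3: 6·1 = 6 ≡ 6 (mod 7)
Result: 4 + 5x + 3x^2 + 6x^3

f · g = 4 + 5x + 3x^2 + 6x^3


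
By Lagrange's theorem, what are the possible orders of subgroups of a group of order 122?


Lagrange's theorem: |H| divides |G|
|G| = 122
Divisors of 122: 1, 2, 61, 122

Possible subgroup orders: {1, 2, 61, 122}


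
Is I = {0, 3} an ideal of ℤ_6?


Check ideal conditions for I = {0, 3} in ℤ_6:
(1) I is an additive subgroup? Yes
(2) For r ∈ ℤ_6 and a ∈ I: r·a ∈ I? Yes

Yes, I is an ideal of ℤ_6


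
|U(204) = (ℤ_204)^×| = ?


U(n) is the group of units mod n; |U(n)| = φ(n)
|U(204)| = φ(204) = 64

|U(204) = (ℤ_204)^×| = 64


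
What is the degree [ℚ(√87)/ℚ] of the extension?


√87 has minimal polynomial x² - 87 (irreducible over ℚ since 87 is squarefree)

[ℚ(√87)/ℚ] = 2


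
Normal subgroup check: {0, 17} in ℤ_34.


H = {0, 17} in ℤ_34
ℤ_34 is abelian; every subgroup of an abelian group is normal

Yes, normal subgroup


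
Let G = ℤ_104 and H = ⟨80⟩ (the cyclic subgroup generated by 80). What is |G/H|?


|⟨80⟩| = n / gcd(80, 104) = 104 / 8 = 13
H is normal (ℤ_104 is abelian).
|G/H| = |G| / |H| = 104 / 13 = 8

|G/H| = 8


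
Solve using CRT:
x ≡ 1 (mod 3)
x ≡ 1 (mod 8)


m₁ = 3, m₂ = 8, gcd = 1, so CRT applies. M = m₁·m₂ = 24
Let M₁ = M/m₁ = 8, M₂ = M/m₂ = 3
Find y₁ ≡ M₁⁻¹ (mod m₁): 8⁻¹ ≡ 2 (mod 3)
Find y₂ ≡ M₂⁻¹ (mod m₂): 3⁻¹ ≡ 3 (mod 8)
x = a₁·M₁·y₁ + a₂·M₂·y₂ = 1·8·2 + 1·3·3 = 25
Reduce mod 24: x ≡ 1
Check: 1 mod 3 = 1 ✓, 1 mod 8 = 1 ✓

x ≡ 1 (mod 24)


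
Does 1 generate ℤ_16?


g generates ℤ_n iff gcd(g, n) = 1
gcd(1, 16) = 1
Since gcd = 1, 1 is a generator.

Yes, 1 generates ℤ_16


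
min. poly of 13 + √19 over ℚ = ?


Let α = 13 + √19. Then α - 13 = √19, so (α - 13)² = 19, giving α² - 26α + 150 = 0. Degree 2 and α ∉ ℚ, so this is the minimal polynomial.

Minimal polynomial: x² - 26x + 150


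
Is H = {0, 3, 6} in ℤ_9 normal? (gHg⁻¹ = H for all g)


H = {0, 3, 6} in ℤ_9
ℤ_9 is abelian; every subgroup of an abelian group is normal

Yes, normal subgroup


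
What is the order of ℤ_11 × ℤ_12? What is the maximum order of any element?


|ℤ_11 × ℤ_12| = 11 × 12 = 132
Max element order = lcm(11,12) = 132
Cyclic? Yes (gcd=1)

|ℤ_11×ℤ_12| = 132, max element order = 132


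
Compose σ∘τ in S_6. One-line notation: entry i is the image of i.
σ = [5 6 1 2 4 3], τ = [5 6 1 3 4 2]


σ∘τ: apply τ first, then σ
1 →τ 5 →σ 4
2 →τ 6 →σ 3
3 →τ 1 →σ 5
4 →τ 3 →σ 1
5 →τ 4 →σ 2
6 →τ 2 →σ 6

σ∘τ = [4 3 5 1 2 6]


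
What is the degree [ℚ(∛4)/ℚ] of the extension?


∛4 has minimal polynomial x³ - 4 (irreducible over ℚ since 4 is not a perfect cube)

[ℚ(∛4)/ℚ] = 3


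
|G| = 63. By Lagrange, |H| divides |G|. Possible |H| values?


Lagrange's theorem: |H| divides |G|
|G| = 63
Divisors of 63: 1, 3, 7, 9, 21, 63

Possible subgroup orders: {1, 3, 7, 9, 21, 63}


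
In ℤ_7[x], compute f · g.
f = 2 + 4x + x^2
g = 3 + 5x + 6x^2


Expand and collect like terms; reduce coefficients mod 7:
x^0: 2·3 = 6 ≡ 6 (mod 7)
x^1: 2·5 + 4·3 = 22 ≡ 1 (mod 7)
x^2: 2·6 + 4·5 + 1·3 = 35 ≡ 0 (mod 7)
x^3: 4·6 + 1·5 = 29 ≡ 1 (mod 7)
x^4: 1·6 = 6 ≡ 6 (mod 7)
Result: 6 + x + x^3 + 6x^4

f · g = 6 + x + x^3 + 6x^4


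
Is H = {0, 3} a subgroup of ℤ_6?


Subgroup test for H = {0, 3} in (ℤ_6, +):
(1) 0 ∈ H? Yes
(2) Closure: for all a,b ∈ H, (a+b) mod 6 ∈ H? Yes
(3) Inverses: for all a ∈ H, -a mod 6 ∈ H? Yes

Yes, H is a subgroup of ℤ_6


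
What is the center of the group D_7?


Z(G) = {g ∈ G | gx = xg for all x ∈ G}
For odd n, Z(D_n) = {e}: no nontrivial rotation commutes with all reflections

Z(D_7) = {e}


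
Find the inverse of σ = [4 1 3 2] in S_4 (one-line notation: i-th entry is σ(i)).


To find σ⁻¹, swap domain and range:
σ(1) = 4 → σ⁻¹(4) = 1
σ(2) = 1 → σ⁻¹(1) = 2
σ(3) = 3 → σ⁻¹(3) = 3
σ(4) = 2 → σ⁻¹(2) = 4

σ⁻¹ = [2 4 3 1]


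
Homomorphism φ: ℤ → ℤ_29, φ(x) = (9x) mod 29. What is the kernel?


Kernel = preimage of identity
ker(φ) = {x ∈ ℤ : 9x ≡ 0 (mod 29)}. gcd(9,29) = 1, so 9x ≡ 0 (mod 29) ⟺ x ≡ 0 (mod 29/1 = 29). Hence ker(φ) = 29ℤ

ker(φ) = 29ℤ


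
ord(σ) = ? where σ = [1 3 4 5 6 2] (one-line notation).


Cycle decomposition: (2 3 4 5 6)
Cycle lengths: 5
Order = lcm(5) = 5

ord(σ) = 5


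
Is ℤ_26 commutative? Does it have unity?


ℤ_26 is a commutative ring with unity 1; 26 = 2×13 is composite, so 2·13 ≡ 0 gives zero divisors (not an integral domain)
Commutative: Yes
Integral domain: No
Has unity: Yes

ℤ_26: Commutative=Yes, Unity=Yes


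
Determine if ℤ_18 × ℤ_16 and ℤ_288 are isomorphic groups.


Comparing ℤ_18 × ℤ_16 and ℤ_288:
gcd(18,16) = 2 ≠ 1. Max element order in ℤ_18×ℤ_16 is lcm(18,16) = 144 < 288, so it has no element of order 288

No, ℤ_18 × ℤ_16 ≇ ℤ_288


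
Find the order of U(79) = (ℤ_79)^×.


U(n) is the group of units mod n; |U(n)| = φ(n)
|U(79)| = φ(79) = 78

|U(79) = (ℤ_79)^×| = 78


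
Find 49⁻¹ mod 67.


Use the extended Euclidean algorithm to write 1 = 49·s + 67·t; then s mod 67 is the inverse.
Euclidean algorithm:
  49 = 0·67 + 49
  67 = 1·49 + 18
  49 = 2·18 + 13
  18 = 1·13 + 5
  13 = 2·5 + 3
  5 = 1·3 + 2
  3 = 1·2 + 1
  2 = 2·1 + 0
gcd(49,67) = 1
Back-substitution gives: 49·(26) + 67·(-19) = 1
So 49⁻¹ ≡ 26 ≡ 26 (mod 67)
Check: 49 × 26 = 1274 ≡ 1 (mod 67) ✓

49⁻¹ ≡ 26 (mod 67)


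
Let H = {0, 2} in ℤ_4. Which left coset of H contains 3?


3 + H = {3 + h (mod 4) : h ∈ H}
3+0=3, 3+2=1
3 + H = {1, 3} = 1 + H

3 + H = {1, 3}


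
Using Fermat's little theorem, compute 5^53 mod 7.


Fermat's little theorem: if p is prime and gcd(a,p)=1, then a^(p-1) ≡ 1 (mod p)
p = 7 is prime, gcd(5,7) = 1
Reduce exponent: 53 mod 6 = 5
So 5^53 ≡ 5^5 (mod 7)
5^5 mod 7 = 3

5^53 ≡ 3 (mod 7)


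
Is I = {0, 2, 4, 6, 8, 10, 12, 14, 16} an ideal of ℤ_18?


Check ideal conditions for I = {0, 2, 4, 6, 8, 10, 12, 14, 16} in ℤ_18:
(1) I is an additive subgroup? Yes
(2) For r ∈ ℤ_18 and a ∈ I: r·a ∈ I? Yes

Yes, I is an ideal of ℤ_18


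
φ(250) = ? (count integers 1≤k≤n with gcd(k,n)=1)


Factor n: 250 = 2 × 5^3
φ(n) = n · ∏(1 - 1/p) over distinct primes p | n
φ(250) = 250 · (1 - 1/2) · (1 - 1/5) = 100

φ(250) = 100


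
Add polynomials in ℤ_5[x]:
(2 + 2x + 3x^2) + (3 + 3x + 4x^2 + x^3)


Add coefficients mod 5:
x^0: 2 + 3 = 0 (mod 5)
x^1: 2 + 3 = 0 (mod 5)
x^2: 3 + 4 = 2 (mod 5)
x^3: 0 + 1 = 1 (mod 5)
Result: 2x^2 + x^3

f + g = 2x^2 + x^3


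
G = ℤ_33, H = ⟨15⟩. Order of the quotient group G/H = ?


|⟨15⟩| = n / gcd(15, 33) = 33 / 3 = 11
H is normal (ℤ_33 is abelian).
|G/H| = |G| / |H| = 33 / 11 = 3

|G/H| = 3


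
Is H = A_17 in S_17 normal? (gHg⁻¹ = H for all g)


H = A_17 in S_17
A_17 has index 2 in S_17, and every subgroup of index 2 is normal

Yes, normal subgroup


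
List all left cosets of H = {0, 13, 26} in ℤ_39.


H = {0, 13, 26}, |H| = 3
Number of cosets = |G|/|H| = 39/3 = 13
0 + H = {0, 13, 26}
1 + H = {1, 14, 27}
2 + H = {2, 15, 28}
3 + H = {3, 16, 29}
4 + H = {4, 17, 30}
5 + H = {5, 18, 31}
6 + H = {6, 19, 32}
7 + H = {7, 20, 33}
8 + H = {8, 21, 34}
9 + H = {9, 22, 35}
10 + H = {10, 23, 36}
11 + H = {11, 24, 37}
12 + H = {12, 25, 38}

Cosets: 0+H={0,13,26}; 1+H={1,14,27}; 2+H={2,15,28}; 3+H={3,16,29}; 4+H={4,17,30}; 5+H={5,18,31}; 6+H={6,19,32}; 7+H={7,20,33}; 8+H={8,21,34}; 9+H={9,22,35}; 10+H={10,23,36}; 11+H={11,24,37}; 12+H={12,25,38}


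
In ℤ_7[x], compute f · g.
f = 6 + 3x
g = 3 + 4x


Expand and collect like terms; reduce coefficients mod 7:
x^0: 6·3 = 18 ≡ 4 (mod 7)
x^1: 6·4 + 3·3 = 33 ≡ 5 (mod 7)
x^2: 3·4 = 12 ≡ 5 (mod 7)
Result: 4 + 5x + 5x^2

f · g = 4 + 5x + 5x^2


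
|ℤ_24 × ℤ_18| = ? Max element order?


|ℤ_24 × ℤ_18| = 24 × 18 = 432
Max element order = lcm(24,18) = 72
Cyclic? No (gcd=6)

|ℤ_24×ℤ_18| = 432, max element order = 72


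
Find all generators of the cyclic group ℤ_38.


g generates ℤ_n iff gcd(g,n) = 1
Prime factors of 38: 2, 19
Generators are g ∈ {1,...,37} not divisible by any of these primes.
Generators: {1, 3, 5, 7, 9, 11, 13, 15, 17, 21, 23, 25, 27, 29, 31, 33, 35, 37}
Number of generators = φ(38) = 18

Generators of ℤ_38 = {1, 3, 5, 7, 9, 11, 13, 15, 17, 21, 23, 25, 27, 29, 31, 33, 35, 37}


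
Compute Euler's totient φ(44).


Factor n: 44 = 2^2 × 11
φ(n) = n · ∏(1 - 1/p) over distinct primes p | n
φ(44) = 44 · (1 - 1/2) · (1 - 1/11) = 20

φ(44) = 20


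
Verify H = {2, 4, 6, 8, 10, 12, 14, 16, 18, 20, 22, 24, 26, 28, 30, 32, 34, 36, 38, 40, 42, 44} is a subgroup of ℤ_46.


Subgroup test for H = {2, 4, 6, 8, 10, 12, 14, 16, 18, 20, 22, 24, 26, 28, 30, 32, 34, 36, 38, 40, 42, 44} in (ℤ_46, +):
(1) 0 ∈ H? No
(2) Closure: for all a,b ∈ H, (a+b) mod 46 ∈ H? No  [counterexample: 2 + 44 = 0 ∉ H]
(3) Inverses: for all a ∈ H, -a mod 46 ∈ H? Yes

No, H is not a subgroup of ℤ_46


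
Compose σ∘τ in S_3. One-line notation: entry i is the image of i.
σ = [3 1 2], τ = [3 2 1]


σ∘τ: apply τ first, then σ
1 →τ 3 →σ 2
2 →τ 2 →σ 1
3 →τ 1 →σ 3

σ∘τ = [2 1 3]


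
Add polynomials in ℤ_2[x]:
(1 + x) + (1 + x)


Add coefficients mod 2:
x^0: 1 + 1 = 0 (mod 2)
x^1: 1 + 1 = 0 (mod 2)
Result: 0

f + g = 0


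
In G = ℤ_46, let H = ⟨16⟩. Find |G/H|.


|⟨16⟩| = n / gcd(16, 46) = 46 / 2 = 23
H is normal (ℤ_46 is abelian).
|G/H| = |G| / |H| = 46 / 23 = 2

|G/H| = 2


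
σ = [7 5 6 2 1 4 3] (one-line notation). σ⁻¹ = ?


To find σ⁻¹, swap domain and range:
σ(1) = 7 → σ⁻¹(7) = 1
σ(2) = 5 → σ⁻¹(5) = 2
σ(3) = 6 → σ⁻¹(6) = 3
σ(4) = 2 → σ⁻¹(2) = 4
σ(5) = 1 → σ⁻¹(1) = 5
σ(6) = 4 → σ⁻¹(4) = 6
σ(7) = 3 → σ⁻¹(3) = 7

σ⁻¹ = [5 4 7 6 2 3 1]


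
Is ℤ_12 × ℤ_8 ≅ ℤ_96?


Comparing ℤ_12 × ℤ_8 and ℤ_96:
gcd(12,8) = 4 ≠ 1. Max element order in ℤ_12×ℤ_8 is lcm(12,8) = 24 < 96, so it has no element of order 96

No, ℤ_12 × ℤ_8 ≇ ℤ_96


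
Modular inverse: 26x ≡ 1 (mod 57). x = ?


Use the extended Euclidean algorithm to write 1 = 26·s + 57·t; then s mod 57 is the inverse.
Euclidean algorithm:
  26 = 0·57 + 26
  57 = 2·26 + 5
  26 = 5·5 + 1
  5 = 5·1 + 0
gcd(26,57) = 1
Back-substitution gives: 26·(11) + 57·(-5) = 1
So 26⁻¹ ≡ 11 ≡ 11 (mod 57)
Check: 26 × 11 = 286 ≡ 1 (mod 57) ✓

26⁻¹ ≡ 11 (mod 57)


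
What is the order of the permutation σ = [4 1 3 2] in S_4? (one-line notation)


Cycle decomposition: (1 4 2)
Cycle lengths: 3
Order = lcm(3) = 3

ord(σ) = 3


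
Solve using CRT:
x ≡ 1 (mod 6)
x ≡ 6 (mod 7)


m₁ = 6, m₂ = 7, gcd = 1, so CRT applies. M = m₁·m₂ = 42
Let M₁ = M/m₁ = 7, M₂ = M/m₂ = 6
Find y₁ ≡ M₁⁻¹ (mod m₁): 7⁻¹ ≡ 1 (mod 6)
Find y₂ ≡ M₂⁻¹ (mod m₂): 6⁻¹ ≡ 6 (mod 7)
x = a₁·M₁·y₁ + a₂·M₂·y₂ = 1·7·1 + 6·6·6 = 223
Reduce mod 42: x ≡ 13
Check: 13 mod 6 = 1 ✓, 13 mod 7 = 6 ✓

x ≡ 13 (mod 42)


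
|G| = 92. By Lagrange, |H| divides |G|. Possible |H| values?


Lagrange's theorem: |H| divides |G|
|G| = 92
Divisors of 92: 1, 2, 4, 23, 46, 92

Possible subgroup orders: {1, 2, 4, 23, 46, 92}


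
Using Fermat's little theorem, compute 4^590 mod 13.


Fermat's little theorem: if p is prime and gcd(a,p)=1, then a^(p-1) ≡ 1 (mod p)
p = 13 is prime, gcd(4,13) = 1
Reduce exponent: 590 mod 12 = 2
So 4^590 ≡ 4^2 (mod 13)
4^2 mod 13 = 3

4^590 ≡ 3 (mod 13)


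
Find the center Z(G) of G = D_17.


Z(G) = {g ∈ G | gx = xg for all x ∈ G}
For odd n, Z(D_n) = {e}: no nontrivial rotation commutes with all reflections

Z(D_17) = {e}


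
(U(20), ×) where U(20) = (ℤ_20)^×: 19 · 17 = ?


Operation: multiplication mod 20
19 · 17 = (a × b) mod 20 with a = 19, b = 17

19 · 17 = 3
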